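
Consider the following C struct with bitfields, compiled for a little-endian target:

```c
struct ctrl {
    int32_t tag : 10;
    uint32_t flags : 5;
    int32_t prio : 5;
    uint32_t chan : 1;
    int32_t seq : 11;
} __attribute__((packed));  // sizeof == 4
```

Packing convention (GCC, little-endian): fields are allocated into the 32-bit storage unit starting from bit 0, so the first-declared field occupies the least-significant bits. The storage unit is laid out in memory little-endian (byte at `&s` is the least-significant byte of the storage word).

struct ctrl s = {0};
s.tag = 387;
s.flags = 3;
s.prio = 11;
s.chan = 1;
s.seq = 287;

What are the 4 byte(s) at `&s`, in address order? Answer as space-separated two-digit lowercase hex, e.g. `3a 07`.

tag:10 = 387 → 0x183 << 0 → word 0x00000183
flags:5 = 3 → 0x3 << 10 → word 0x00000d83
prio:5 = 11 → 0xb << 15 → word 0x00058d83
chan:1 = 1 → 0x1 << 20 → word 0x00158d83
seq:11 = 287 → 0x11f << 21 → word 0x23f58d83
word = 0x23f58d83 → little-endian bytes:
  [0]=0x83  [1]=0x8d  [2]=0xf5  [3]=0x23

83 8d f5 23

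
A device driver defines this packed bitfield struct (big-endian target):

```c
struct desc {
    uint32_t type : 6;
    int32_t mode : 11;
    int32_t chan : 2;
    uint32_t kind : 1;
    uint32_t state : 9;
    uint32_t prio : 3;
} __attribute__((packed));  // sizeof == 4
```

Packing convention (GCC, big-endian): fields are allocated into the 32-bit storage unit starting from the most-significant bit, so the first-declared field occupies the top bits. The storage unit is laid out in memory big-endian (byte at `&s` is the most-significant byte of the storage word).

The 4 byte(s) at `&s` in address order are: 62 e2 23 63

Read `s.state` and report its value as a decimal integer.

[0]=0x62 [1]=0xe2 [2]=0x23 [3]=0x63 (big-endian) → word 0x62e22363
type [26+:6] = (word>>26) & 0x3f = 24
mode [15+:11] = (word>>15) & 0x7ff = 1476
chan [13+:2] = (word>>13) & 0x3 = 1
kind [12+:1] = (word>>12) & 0x1 = 0
state [3+:9] = (word>>3) & 0x1ff = 108  ←
prio [0+:3] = (word>>0) & 0x7 = 3

108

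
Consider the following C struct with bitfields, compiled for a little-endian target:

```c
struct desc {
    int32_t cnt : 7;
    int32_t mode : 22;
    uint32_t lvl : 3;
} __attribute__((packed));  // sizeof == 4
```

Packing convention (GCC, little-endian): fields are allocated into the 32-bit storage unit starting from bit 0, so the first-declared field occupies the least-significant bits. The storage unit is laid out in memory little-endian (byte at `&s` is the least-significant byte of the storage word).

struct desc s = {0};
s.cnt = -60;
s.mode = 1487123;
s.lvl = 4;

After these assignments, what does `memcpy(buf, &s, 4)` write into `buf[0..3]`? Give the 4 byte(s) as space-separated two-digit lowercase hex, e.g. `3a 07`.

cnt (7b) val=-60 bits=0x44 at bit 0: 0x00000044
mode (22b) val=1487123 bits=0x16b113 at bit 7: 0x0b5889c4
lvl (3b) val=4 bits=0x4 at bit 29: 0x8b5889c4
word = 0x8b5889c4 → little-endian bytes:
  [0]=0xc4  [1]=0x89  [2]=0x58  [3]=0x8b

c4 89 58 8b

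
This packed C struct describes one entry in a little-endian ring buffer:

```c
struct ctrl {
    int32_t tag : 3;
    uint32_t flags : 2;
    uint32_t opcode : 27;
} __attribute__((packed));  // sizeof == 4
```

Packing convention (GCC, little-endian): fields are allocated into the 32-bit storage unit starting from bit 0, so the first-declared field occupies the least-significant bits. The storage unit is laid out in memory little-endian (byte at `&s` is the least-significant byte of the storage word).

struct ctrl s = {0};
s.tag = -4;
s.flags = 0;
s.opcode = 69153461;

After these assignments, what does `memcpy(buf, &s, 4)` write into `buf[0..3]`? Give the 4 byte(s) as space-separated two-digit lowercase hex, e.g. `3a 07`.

tag (3b) val=-4 bits=0x4 at bit 0: 0x00000004
flags (2b) val=0 bits=0x0 at bit 3: 0x00000004
opcode (27b) val=69153461 bits=0x41f32b5 at bit 5: 0x83e656a4
word = 0x83e656a4 → little-endian bytes:
  [0]=0xa4  [1]=0x56  [2]=0xe6  [3]=0x83

a4 56 e6 83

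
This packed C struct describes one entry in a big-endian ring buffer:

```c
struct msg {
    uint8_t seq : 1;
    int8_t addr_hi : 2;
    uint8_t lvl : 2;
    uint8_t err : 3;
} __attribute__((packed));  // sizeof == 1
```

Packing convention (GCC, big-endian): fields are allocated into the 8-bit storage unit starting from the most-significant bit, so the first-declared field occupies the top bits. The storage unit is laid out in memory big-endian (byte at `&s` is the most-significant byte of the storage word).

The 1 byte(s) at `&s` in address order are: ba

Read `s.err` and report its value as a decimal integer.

2

[0]=0xba (big-endian) → word 0xba
seq [7+:1] = (word>>7) & 0x1 = 1
addr_hi [5+:2] = (word>>5) & 0x3 = 1
lvl [3+:2] = (word>>3) & 0x3 = 3
err [0+:3] = (word>>0) & 0x7 = 2  ←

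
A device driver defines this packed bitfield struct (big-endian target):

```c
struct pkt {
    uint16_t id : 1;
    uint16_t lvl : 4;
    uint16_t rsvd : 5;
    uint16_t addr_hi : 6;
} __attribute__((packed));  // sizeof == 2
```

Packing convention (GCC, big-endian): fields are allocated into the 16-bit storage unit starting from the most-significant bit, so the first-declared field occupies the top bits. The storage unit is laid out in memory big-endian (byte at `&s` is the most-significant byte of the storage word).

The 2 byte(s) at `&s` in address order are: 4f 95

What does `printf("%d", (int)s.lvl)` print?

9

[0]=0x4f [1]=0x95 (big-endian) → word 0x4f95
id:1 @ bit 15 → (0x4f95>>15)&0x1 = 0x0
lvl:4 @ bit 11 → (0x4f95>>11)&0xf = 0x9  ←
rsvd:5 @ bit 6 → (0x4f95>>6)&0x1f = 0x1e
addr_hi:6 @ bit 0 → (0x4f95>>0)&0x3f = 0x15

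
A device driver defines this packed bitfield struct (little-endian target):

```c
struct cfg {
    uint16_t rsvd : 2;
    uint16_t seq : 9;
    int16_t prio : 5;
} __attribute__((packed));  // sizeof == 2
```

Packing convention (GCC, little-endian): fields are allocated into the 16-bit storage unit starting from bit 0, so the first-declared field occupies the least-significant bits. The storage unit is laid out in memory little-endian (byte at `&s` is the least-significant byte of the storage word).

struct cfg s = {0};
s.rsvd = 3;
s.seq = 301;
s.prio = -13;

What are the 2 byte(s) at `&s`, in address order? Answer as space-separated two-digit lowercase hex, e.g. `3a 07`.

b7 9c

[0+:2] rsvd=3 & 0x3 = 0x3; word=0x0003
[2+:9] seq=301 & 0x1ff = 0x12d; word=0x04b7
[11+:5] prio=-13 & 0x1f = 0x13; word=0x9cb7
word = 0x9cb7 → little-endian bytes:
  [0]=0xb7  [1]=0x9c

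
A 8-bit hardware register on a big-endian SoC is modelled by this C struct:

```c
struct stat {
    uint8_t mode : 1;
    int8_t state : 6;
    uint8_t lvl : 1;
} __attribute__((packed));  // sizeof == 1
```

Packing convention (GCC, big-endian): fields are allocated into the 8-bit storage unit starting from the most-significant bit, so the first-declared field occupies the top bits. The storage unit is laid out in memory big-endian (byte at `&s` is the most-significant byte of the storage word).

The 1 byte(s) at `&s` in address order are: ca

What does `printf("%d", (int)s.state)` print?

[0]=0xca (big-endian) → word 0xca
mode:1 @ bit 7 → (0xca>>7)&0x1 = 0x1
state:6 @ bit 1 → (0xca>>1)&0x3f = 0x25  ←
lvl:1 @ bit 0 → (0xca>>0)&0x1 = 0x0
state signed 6b, MSB=1: 37 - 64 = -27

-27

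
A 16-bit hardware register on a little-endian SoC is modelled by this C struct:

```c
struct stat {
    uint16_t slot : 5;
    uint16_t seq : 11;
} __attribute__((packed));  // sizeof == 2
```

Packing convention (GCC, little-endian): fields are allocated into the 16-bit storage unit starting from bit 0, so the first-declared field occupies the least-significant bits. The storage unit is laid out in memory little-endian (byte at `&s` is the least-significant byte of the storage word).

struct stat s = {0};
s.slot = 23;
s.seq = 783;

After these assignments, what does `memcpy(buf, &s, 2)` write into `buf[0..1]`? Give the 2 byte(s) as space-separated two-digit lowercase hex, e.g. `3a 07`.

f7 61

slot (5b) val=23 bits=0x17 at bit 0: 0x0017
seq (11b) val=783 bits=0x30f at bit 5: 0x61f7
word = 0x61f7 → little-endian bytes:
  [0]=0xf7  [1]=0x61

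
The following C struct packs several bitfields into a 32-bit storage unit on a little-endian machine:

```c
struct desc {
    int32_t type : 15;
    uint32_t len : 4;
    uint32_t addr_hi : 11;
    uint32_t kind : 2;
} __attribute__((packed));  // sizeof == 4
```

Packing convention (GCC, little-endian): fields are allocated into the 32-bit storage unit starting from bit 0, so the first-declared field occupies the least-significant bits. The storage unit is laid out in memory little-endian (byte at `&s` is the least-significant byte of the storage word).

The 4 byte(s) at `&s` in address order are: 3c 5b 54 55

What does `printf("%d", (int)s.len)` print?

[0]=0x3c [1]=0x5b [2]=0x54 [3]=0x55 (little-endian) → word 0x55545b3c
type:15 @ bit 0 → (0x55545b3c>>0)&0x7fff = 0x5b3c
len:4 @ bit 15 → (0x55545b3c>>15)&0xf = 0x8  ←
addr_hi:11 @ bit 19 → (0x55545b3c>>19)&0x7ff = 0x2aa
kind:2 @ bit 30 → (0x55545b3c>>30)&0x3 = 0x1

8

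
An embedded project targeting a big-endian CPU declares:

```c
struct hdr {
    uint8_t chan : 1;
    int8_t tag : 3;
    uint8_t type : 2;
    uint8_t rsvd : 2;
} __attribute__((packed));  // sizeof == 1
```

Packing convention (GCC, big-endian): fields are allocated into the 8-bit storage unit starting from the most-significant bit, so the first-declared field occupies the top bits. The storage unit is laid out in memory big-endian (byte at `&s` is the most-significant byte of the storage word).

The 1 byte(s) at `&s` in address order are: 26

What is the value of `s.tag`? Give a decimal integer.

[0]=0x26 (big-endian) → word 0x26
chan:1 @ bit 7 → (0x26>>7)&0x1 = 0x0
tag:3 @ bit 4 → (0x26>>4)&0x7 = 0x2  ←
type:2 @ bit 2 → (0x26>>2)&0x3 = 0x1
rsvd:2 @ bit 0 → (0x26>>0)&0x3 = 0x2
tag signed 3b, MSB=0: value = 2

2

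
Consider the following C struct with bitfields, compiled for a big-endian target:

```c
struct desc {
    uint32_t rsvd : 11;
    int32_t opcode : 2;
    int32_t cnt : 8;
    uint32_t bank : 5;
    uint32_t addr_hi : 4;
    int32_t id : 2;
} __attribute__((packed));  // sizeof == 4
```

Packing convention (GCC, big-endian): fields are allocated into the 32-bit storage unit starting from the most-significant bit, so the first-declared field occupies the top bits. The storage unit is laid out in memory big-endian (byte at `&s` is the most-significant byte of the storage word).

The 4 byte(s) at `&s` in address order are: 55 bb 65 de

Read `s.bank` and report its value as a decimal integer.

[0]=0x55 [1]=0xbb [2]=0x65 [3]=0xde (big-endian) → word 0x55bb65de
rsvd:11 @ bit 21 → (0x55bb65de>>21)&0x7ff = 0x2ad
opcode:2 @ bit 19 → (0x55bb65de>>19)&0x3 = 0x3
cnt:8 @ bit 11 → (0x55bb65de>>11)&0xff = 0x6c
bank:5 @ bit 6 → (0x55bb65de>>6)&0x1f = 0x17  ←
addr_hi:4 @ bit 2 → (0x55bb65de>>2)&0xf = 0x7
id:2 @ bit 0 → (0x55bb65de>>0)&0x3 = 0x2

23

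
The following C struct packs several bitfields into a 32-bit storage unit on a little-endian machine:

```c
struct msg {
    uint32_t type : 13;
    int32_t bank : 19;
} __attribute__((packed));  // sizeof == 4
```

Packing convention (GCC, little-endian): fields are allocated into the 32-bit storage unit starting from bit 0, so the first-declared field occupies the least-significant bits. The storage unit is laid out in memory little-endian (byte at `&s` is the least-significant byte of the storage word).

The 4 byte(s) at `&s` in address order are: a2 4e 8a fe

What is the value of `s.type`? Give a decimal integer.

3746

[0]=0xa2 [1]=0x4e [2]=0x8a [3]=0xfe (little-endian) → word 0xfe8a4ea2
type:13 @ bit 0 → (0xfe8a4ea2>>0)&0x1fff = 0xea2  ←
bank:19 @ bit 13 → (0xfe8a4ea2>>13)&0x7ffff = 0x7f452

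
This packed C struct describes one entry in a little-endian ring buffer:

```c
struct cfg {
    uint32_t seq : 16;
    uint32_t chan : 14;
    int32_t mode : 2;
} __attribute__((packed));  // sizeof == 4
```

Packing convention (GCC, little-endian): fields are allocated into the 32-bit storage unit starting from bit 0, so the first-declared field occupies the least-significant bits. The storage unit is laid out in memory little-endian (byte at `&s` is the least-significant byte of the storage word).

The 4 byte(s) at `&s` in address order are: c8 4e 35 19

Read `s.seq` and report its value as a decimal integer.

20168

[0]=0xc8 [1]=0x4e [2]=0x35 [3]=0x19 (little-endian) → word 0x19354ec8
seq [0+:16] = (word>>0) & 0xffff = 20168  ←
chan [16+:14] = (word>>16) & 0x3fff = 6453
mode [30+:2] = (word>>30) & 0x3 = 0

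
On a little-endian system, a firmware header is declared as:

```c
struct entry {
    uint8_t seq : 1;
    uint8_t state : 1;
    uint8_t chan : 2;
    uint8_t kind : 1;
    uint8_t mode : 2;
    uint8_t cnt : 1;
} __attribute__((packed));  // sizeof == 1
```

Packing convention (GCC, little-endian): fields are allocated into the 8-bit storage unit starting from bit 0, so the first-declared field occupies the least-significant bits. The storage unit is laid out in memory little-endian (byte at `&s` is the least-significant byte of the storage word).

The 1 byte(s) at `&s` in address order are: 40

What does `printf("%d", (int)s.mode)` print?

2

[0]=0x40 (little-endian) → word 0x40
seq:1 @ bit 0 → (0x40>>0)&0x1 = 0x0
state:1 @ bit 1 → (0x40>>1)&0x1 = 0x0
chan:2 @ bit 2 → (0x40>>2)&0x3 = 0x0
kind:1 @ bit 4 → (0x40>>4)&0x1 = 0x0
mode:2 @ bit 5 → (0x40>>5)&0x3 = 0x2  ←
cnt:1 @ bit 7 → (0x40>>7)&0x1 = 0x0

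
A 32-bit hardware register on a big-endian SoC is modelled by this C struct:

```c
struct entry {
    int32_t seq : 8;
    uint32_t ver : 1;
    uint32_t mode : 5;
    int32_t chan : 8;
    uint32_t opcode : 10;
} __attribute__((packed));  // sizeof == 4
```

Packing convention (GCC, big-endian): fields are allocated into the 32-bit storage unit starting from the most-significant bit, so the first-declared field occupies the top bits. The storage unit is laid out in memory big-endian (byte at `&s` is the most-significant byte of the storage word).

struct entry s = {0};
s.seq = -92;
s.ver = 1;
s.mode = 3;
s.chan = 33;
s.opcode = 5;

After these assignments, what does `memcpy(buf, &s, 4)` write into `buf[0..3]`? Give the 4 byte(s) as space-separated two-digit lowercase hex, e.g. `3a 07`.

a4 8c 84 05

seq:8 = -92 → 0xa4 << 24 → word 0xa4000000
ver:1 = 1 → 0x1 << 23 → word 0xa4800000
mode:5 = 3 → 0x3 << 18 → word 0xa48c0000
chan:8 = 33 → 0x21 << 10 → word 0xa48c8400
opcode:10 = 5 → 0x5 << 0 → word 0xa48c8405
word = 0xa48c8405 → big-endian bytes:
  [0]=0xa4  [1]=0x8c  [2]=0x84  [3]=0x05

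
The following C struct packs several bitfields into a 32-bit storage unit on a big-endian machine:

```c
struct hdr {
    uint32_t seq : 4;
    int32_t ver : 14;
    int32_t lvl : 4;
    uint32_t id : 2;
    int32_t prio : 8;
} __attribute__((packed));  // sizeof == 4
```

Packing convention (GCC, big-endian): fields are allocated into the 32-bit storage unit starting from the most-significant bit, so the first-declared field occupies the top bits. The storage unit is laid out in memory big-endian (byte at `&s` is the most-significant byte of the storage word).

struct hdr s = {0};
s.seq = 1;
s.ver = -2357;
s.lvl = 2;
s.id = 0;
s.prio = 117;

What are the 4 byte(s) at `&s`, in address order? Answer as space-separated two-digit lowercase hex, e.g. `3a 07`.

seq:4 = 1 → 0x1 << 28 → word 0x10000000
ver:14 = -2357 → 0x36cb << 14 → word 0x1db2c000
lvl:4 = 2 → 0x2 << 10 → word 0x1db2c800
id:2 = 0 → 0x0 << 8 → word 0x1db2c800
prio:8 = 117 → 0x75 << 0 → word 0x1db2c875
word = 0x1db2c875 → big-endian bytes:
  [0]=0x1d  [1]=0xb2  [2]=0xc8  [3]=0x75

1d b2 c8 75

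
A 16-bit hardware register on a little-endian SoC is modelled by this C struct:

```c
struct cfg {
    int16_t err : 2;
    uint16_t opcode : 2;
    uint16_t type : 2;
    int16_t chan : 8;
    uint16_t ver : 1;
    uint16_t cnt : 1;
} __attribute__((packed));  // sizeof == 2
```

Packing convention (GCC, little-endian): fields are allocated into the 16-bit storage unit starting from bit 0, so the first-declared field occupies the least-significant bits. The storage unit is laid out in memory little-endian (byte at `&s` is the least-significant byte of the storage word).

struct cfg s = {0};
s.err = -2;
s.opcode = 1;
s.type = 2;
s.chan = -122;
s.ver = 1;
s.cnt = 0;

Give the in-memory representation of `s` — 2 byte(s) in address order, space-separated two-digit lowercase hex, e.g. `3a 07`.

err:2 = -2 → 0x2 << 0 → word 0x0002
opcode:2 = 1 → 0x1 << 2 → word 0x0006
type:2 = 2 → 0x2 << 4 → word 0x0026
chan:8 = -122 → 0x86 << 6 → word 0x21a6
ver:1 = 1 → 0x1 << 14 → word 0x61a6
cnt:1 = 0 → 0x0 << 15 → word 0x61a6
word = 0x61a6 → little-endian bytes:
  [0]=0xa6  [1]=0x61

a6 61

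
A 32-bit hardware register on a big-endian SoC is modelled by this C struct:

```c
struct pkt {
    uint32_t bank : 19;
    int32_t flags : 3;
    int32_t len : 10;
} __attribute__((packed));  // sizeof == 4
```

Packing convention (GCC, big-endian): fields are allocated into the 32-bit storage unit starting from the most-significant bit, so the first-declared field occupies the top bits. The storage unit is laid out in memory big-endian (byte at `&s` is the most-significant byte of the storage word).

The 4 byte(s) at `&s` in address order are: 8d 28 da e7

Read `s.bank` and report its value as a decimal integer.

289094

[0]=0x8d [1]=0x28 [2]=0xda [3]=0xe7 (big-endian) → word 0x8d28dae7
bank [13+:19] = (word>>13) & 0x7ffff = 289094  ←
flags [10+:3] = (word>>10) & 0x7 = 6
len [0+:10] = (word>>0) & 0x3ff = 743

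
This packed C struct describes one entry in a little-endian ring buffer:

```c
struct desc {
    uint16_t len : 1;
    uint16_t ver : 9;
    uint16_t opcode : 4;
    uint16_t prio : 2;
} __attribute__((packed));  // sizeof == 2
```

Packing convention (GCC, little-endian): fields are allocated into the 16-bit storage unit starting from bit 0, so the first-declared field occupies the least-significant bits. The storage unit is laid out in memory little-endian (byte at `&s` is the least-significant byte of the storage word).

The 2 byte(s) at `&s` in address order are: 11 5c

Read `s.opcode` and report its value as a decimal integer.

7

[0]=0x11 [1]=0x5c (little-endian) → word 0x5c11
len:1 @ bit 0 → (0x5c11>>0)&0x1 = 0x1
ver:9 @ bit 1 → (0x5c11>>1)&0x1ff = 0x8
opcode:4 @ bit 10 → (0x5c11>>10)&0xf = 0x7  ←
prio:2 @ bit 14 → (0x5c11>>14)&0x3 = 0x1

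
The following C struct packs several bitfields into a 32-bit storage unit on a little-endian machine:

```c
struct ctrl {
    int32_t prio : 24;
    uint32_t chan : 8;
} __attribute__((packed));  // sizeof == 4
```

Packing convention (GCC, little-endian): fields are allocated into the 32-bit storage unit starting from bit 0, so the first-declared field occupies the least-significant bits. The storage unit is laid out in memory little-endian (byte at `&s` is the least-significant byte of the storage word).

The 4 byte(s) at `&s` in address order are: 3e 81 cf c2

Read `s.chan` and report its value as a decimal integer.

194

[0]=0x3e [1]=0x81 [2]=0xcf [3]=0xc2 (little-endian) → word 0xc2cf813e
prio:24 @ bit 0 → (0xc2cf813e>>0)&0xffffff = 0xcf813e
chan:8 @ bit 24 → (0xc2cf813e>>24)&0xff = 0xc2  ←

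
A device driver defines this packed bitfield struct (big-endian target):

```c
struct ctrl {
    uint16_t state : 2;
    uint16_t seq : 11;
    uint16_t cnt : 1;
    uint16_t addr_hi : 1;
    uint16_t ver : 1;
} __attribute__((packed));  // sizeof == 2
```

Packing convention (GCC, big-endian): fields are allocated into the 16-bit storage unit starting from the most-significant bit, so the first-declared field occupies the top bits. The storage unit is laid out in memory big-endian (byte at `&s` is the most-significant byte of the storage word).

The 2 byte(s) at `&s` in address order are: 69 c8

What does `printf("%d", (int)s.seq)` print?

1337

[0]=0x69 [1]=0xc8 (big-endian) → word 0x69c8
state [14+:2] = (word>>14) & 0x3 = 1
seq [3+:11] = (word>>3) & 0x7ff = 1337  ←
cnt [2+:1] = (word>>2) & 0x1 = 0
addr_hi [1+:1] = (word>>1) & 0x1 = 0
ver [0+:1] = (word>>0) & 0x1 = 0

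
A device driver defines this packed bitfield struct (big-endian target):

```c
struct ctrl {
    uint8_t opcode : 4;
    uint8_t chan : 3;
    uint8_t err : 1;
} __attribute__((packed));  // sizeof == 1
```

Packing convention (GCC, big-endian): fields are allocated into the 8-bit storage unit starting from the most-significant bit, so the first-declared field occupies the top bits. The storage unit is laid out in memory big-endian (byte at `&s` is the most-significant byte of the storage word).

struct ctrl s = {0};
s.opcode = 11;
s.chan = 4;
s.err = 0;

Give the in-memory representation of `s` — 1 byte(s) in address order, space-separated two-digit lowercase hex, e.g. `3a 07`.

b8

opcode (4b) val=11 bits=0xb at bit 4: 0xb0
chan (3b) val=4 bits=0x4 at bit 1: 0xb8
err (1b) val=0 bits=0x0 at bit 0: 0xb8
word = 0xb8 → big-endian bytes:
  [0]=0xb8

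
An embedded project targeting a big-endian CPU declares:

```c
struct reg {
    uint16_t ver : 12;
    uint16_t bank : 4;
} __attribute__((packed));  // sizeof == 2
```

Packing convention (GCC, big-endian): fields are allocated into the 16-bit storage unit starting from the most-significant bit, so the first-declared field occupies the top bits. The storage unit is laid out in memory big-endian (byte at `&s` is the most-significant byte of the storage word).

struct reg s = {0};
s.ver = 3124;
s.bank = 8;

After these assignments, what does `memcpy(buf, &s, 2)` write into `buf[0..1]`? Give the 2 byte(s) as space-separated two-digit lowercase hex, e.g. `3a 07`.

c3 48

ver (12b) val=3124 bits=0xc34 at bit 4: 0xc340
bank (4b) val=8 bits=0x8 at bit 0: 0xc348
word = 0xc348 → big-endian bytes:
  [0]=0xc3  [1]=0x48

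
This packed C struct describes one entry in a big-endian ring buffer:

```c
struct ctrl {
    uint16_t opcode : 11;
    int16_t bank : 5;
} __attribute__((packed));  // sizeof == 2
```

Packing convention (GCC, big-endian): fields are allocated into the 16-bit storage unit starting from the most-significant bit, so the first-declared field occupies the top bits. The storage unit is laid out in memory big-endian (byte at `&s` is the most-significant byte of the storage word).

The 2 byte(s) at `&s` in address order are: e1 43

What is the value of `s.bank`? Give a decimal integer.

3

[0]=0xe1 [1]=0x43 (big-endian) → word 0xe143
opcode:11 @ bit 5 → (0xe143>>5)&0x7ff = 0x70a
bank:5 @ bit 0 → (0xe143>>0)&0x1f = 0x3  ←
bank signed 5b, MSB=0: value = 3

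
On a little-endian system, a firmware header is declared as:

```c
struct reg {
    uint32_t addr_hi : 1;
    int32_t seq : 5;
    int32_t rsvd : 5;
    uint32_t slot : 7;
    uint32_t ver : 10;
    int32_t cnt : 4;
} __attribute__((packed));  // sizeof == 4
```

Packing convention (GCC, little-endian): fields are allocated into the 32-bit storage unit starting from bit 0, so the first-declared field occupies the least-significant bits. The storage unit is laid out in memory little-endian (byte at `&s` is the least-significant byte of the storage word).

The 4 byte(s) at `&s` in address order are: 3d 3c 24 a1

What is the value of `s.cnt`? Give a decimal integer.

-6

[0]=0x3d [1]=0x3c [2]=0x24 [3]=0xa1 (little-endian) → word 0xa1243c3d
addr_hi:1 @ bit 0 → (0xa1243c3d>>0)&0x1 = 0x1
seq:5 @ bit 1 → (0xa1243c3d>>1)&0x1f = 0x1e
rsvd:5 @ bit 6 → (0xa1243c3d>>6)&0x1f = 0x10
slot:7 @ bit 11 → (0xa1243c3d>>11)&0x7f = 0x7
ver:10 @ bit 18 → (0xa1243c3d>>18)&0x3ff = 0x49
cnt:4 @ bit 28 → (0xa1243c3d>>28)&0xf = 0xa  ←
cnt signed 4b, MSB=1: 10 - 16 = -6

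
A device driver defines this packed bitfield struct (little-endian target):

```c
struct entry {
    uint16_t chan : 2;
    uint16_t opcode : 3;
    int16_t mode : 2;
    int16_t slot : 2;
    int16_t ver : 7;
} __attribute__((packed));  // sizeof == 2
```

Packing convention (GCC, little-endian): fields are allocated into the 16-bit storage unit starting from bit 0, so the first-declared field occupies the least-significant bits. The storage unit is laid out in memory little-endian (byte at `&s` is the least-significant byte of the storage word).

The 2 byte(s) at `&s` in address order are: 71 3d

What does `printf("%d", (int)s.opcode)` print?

4

[0]=0x71 [1]=0x3d (little-endian) → word 0x3d71
chan [0+:2] = (word>>0) & 0x3 = 1
opcode [2+:3] = (word>>2) & 0x7 = 4  ←
mode [5+:2] = (word>>5) & 0x3 = 3
slot [7+:2] = (word>>7) & 0x3 = 2
ver [9+:7] = (word>>9) & 0x7f = 30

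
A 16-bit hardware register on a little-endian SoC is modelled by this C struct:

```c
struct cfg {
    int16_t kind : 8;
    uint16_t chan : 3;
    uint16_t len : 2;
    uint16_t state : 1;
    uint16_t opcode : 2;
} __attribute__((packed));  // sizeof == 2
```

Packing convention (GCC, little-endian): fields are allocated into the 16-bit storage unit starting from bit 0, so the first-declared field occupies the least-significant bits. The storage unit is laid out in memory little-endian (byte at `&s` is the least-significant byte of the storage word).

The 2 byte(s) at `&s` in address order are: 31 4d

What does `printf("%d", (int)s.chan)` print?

5

[0]=0x31 [1]=0x4d (little-endian) → word 0x4d31
kind:8 @ bit 0 → (0x4d31>>0)&0xff = 0x31
chan:3 @ bit 8 → (0x4d31>>8)&0x7 = 0x5  ←
len:2 @ bit 11 → (0x4d31>>11)&0x3 = 0x1
state:1 @ bit 13 → (0x4d31>>13)&0x1 = 0x0
opcode:2 @ bit 14 → (0x4d31>>14)&0x3 = 0x1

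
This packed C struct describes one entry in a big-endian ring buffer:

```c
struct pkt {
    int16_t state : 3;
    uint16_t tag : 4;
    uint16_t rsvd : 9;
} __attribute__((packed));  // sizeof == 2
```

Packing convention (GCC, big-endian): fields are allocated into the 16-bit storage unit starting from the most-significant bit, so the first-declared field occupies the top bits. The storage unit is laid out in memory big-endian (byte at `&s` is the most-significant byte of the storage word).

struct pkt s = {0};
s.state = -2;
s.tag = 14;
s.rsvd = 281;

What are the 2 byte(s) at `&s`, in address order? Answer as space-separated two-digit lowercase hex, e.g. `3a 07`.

[13+:3] state=-2 & 0x7 = 0x6; word=0xc000
[9+:4] tag=14 & 0xf = 0xe; word=0xdc00
[0+:9] rsvd=281 & 0x1ff = 0x119; word=0xdd19
word = 0xdd19 → big-endian bytes:
  [0]=0xdd  [1]=0x19

dd 19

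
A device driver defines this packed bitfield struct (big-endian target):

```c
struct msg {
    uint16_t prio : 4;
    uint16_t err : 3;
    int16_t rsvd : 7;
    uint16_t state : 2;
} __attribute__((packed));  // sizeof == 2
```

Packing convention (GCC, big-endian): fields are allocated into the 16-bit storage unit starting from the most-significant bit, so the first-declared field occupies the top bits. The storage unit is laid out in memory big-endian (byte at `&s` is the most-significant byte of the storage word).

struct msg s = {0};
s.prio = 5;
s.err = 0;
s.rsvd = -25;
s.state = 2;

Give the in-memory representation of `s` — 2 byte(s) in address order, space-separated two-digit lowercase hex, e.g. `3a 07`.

51 9e

prio (4b) val=5 bits=0x5 at bit 12: 0x5000
err (3b) val=0 bits=0x0 at bit 9: 0x5000
rsvd (7b) val=-25 bits=0x67 at bit 2: 0x519c
state (2b) val=2 bits=0x2 at bit 0: 0x519e
word = 0x519e → big-endian bytes:
  [0]=0x51  [1]=0x9e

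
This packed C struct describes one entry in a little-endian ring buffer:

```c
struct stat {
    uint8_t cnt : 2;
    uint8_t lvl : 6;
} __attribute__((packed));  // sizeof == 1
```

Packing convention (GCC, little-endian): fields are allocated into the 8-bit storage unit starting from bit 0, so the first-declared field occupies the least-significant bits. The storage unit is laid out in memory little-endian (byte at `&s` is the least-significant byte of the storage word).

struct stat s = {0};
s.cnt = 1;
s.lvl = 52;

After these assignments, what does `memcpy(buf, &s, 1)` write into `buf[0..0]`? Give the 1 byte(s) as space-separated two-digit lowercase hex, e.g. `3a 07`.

d1

[0+:2] cnt=1 & 0x3 = 0x1; word=0x01
[2+:6] lvl=52 & 0x3f = 0x34; word=0xd1
word = 0xd1 → little-endian bytes:
  [0]=0xd1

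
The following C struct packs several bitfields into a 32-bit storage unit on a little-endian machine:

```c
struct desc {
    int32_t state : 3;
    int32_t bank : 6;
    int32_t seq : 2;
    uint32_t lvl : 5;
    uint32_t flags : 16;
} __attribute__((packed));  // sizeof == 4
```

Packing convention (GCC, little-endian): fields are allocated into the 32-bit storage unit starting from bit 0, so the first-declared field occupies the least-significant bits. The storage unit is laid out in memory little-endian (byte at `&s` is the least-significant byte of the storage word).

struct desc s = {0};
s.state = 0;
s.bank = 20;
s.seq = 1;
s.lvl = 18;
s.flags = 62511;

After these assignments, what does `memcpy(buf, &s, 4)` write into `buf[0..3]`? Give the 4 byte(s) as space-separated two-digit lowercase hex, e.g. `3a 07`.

a0 92 2f f4

state:3 = 0 → 0x0 << 0 → word 0x00000000
bank:6 = 20 → 0x14 << 3 → word 0x000000a0
seq:2 = 1 → 0x1 << 9 → word 0x000002a0
lvl:5 = 18 → 0x12 << 11 → word 0x000092a0
flags:16 = 62511 → 0xf42f << 16 → word 0xf42f92a0
word = 0xf42f92a0 → little-endian bytes:
  [0]=0xa0  [1]=0x92  [2]=0x2f  [3]=0xf4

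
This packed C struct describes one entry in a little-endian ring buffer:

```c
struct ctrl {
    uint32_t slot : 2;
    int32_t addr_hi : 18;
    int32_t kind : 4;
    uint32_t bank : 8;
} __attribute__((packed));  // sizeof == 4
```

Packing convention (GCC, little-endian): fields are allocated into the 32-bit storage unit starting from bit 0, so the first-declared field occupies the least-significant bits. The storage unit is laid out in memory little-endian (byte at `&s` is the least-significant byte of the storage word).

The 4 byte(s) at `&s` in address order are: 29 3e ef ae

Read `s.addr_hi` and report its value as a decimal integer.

[0]=0x29 [1]=0x3e [2]=0xef [3]=0xae (little-endian) → word 0xaeef3e29
slot:2 @ bit 0 → (0xaeef3e29>>0)&0x3 = 0x1
addr_hi:18 @ bit 2 → (0xaeef3e29>>2)&0x3ffff = 0x3cf8a  ←
kind:4 @ bit 20 → (0xaeef3e29>>20)&0xf = 0xe
bank:8 @ bit 24 → (0xaeef3e29>>24)&0xff = 0xae
addr_hi signed 18b, MSB=1: 249738 - 262144 = -12406

-12406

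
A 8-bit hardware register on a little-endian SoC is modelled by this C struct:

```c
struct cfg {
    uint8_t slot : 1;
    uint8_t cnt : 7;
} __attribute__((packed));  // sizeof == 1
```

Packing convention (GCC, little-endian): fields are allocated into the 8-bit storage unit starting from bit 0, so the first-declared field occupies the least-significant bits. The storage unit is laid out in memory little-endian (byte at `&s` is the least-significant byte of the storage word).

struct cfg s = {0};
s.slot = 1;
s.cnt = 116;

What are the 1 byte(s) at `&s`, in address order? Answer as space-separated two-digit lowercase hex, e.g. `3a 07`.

e9

slot (1b) val=1 bits=0x1 at bit 0: 0x01
cnt (7b) val=116 bits=0x74 at bit 1: 0xe9
word = 0xe9 → little-endian bytes:
  [0]=0xe9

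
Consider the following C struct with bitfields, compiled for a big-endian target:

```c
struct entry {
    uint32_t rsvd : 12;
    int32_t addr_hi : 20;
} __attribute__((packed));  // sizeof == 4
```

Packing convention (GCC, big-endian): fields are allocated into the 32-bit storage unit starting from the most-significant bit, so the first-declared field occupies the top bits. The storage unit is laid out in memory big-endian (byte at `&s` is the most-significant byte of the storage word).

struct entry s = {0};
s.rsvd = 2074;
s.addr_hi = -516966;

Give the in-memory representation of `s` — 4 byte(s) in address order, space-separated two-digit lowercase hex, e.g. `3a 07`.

81 a8 1c 9a

rsvd (12b) val=2074 bits=0x81a at bit 20: 0x81a00000
addr_hi (20b) val=-516966 bits=0x81c9a at bit 0: 0x81a81c9a
word = 0x81a81c9a → big-endian bytes:
  [0]=0x81  [1]=0xa8  [2]=0x1c  [3]=0x9a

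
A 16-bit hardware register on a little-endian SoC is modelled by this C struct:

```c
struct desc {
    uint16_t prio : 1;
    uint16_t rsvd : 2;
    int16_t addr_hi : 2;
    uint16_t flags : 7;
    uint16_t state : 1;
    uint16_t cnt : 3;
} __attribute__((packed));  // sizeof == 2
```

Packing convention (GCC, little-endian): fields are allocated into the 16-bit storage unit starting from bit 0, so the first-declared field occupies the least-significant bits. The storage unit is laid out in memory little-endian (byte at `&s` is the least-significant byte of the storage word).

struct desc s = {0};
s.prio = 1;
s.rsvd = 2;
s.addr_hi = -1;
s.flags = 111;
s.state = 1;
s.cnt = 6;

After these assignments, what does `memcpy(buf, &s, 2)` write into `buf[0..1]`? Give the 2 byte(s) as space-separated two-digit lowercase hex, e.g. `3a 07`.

[0+:1] prio=1 & 0x1 = 0x1; word=0x0001
[1+:2] rsvd=2 & 0x3 = 0x2; word=0x0005
[3+:2] addr_hi=-1 & 0x3 = 0x3; word=0x001d
[5+:7] flags=111 & 0x7f = 0x6f; word=0x0dfd
[12+:1] state=1 & 0x1 = 0x1; word=0x1dfd
[13+:3] cnt=6 & 0x7 = 0x6; word=0xddfd
word = 0xddfd → little-endian bytes:
  [0]=0xfd  [1]=0xdd

fd dd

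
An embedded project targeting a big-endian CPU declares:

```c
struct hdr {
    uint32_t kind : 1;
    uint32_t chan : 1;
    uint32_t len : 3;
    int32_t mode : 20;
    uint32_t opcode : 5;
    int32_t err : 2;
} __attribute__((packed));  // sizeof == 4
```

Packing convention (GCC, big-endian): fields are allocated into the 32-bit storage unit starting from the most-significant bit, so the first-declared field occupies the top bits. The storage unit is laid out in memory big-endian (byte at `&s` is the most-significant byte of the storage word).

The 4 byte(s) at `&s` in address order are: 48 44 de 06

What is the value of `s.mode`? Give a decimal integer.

35260

[0]=0x48 [1]=0x44 [2]=0xde [3]=0x06 (big-endian) → word 0x4844de06
kind:1 @ bit 31 → (0x4844de06>>31)&0x1 = 0x0
chan:1 @ bit 30 → (0x4844de06>>30)&0x1 = 0x1
len:3 @ bit 27 → (0x4844de06>>27)&0x7 = 0x1
mode:20 @ bit 7 → (0x4844de06>>7)&0xfffff = 0x89bc  ←
opcode:5 @ bit 2 → (0x4844de06>>2)&0x1f = 0x1
err:2 @ bit 0 → (0x4844de06>>0)&0x3 = 0x2
mode signed 20b, MSB=0: value = 35260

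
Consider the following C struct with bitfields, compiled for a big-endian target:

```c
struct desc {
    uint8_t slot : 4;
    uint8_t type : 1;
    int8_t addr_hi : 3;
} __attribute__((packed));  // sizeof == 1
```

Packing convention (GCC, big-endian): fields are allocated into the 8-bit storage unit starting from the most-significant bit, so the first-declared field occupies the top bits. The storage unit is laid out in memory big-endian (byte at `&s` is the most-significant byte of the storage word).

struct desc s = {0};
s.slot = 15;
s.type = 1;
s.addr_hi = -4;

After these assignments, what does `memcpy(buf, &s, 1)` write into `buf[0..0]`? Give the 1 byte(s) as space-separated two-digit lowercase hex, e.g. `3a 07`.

fc

slot (4b) val=15 bits=0xf at bit 4: 0xf0
type (1b) val=1 bits=0x1 at bit 3: 0xf8
addr_hi (3b) val=-4 bits=0x4 at bit 0: 0xfc
word = 0xfc → big-endian bytes:
  [0]=0xfc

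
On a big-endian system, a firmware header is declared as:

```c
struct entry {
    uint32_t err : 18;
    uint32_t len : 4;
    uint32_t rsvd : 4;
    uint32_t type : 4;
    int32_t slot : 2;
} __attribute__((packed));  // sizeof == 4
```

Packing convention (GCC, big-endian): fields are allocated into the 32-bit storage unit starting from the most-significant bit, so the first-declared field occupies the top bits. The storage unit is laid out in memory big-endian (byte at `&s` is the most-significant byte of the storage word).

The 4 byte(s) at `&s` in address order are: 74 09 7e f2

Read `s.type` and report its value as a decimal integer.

[0]=0x74 [1]=0x09 [2]=0x7e [3]=0xf2 (big-endian) → word 0x74097ef2
err [14+:18] = (word>>14) & 0x3ffff = 118821
len [10+:4] = (word>>10) & 0xf = 15
rsvd [6+:4] = (word>>6) & 0xf = 11
type [2+:4] = (word>>2) & 0xf = 12  ←
slot [0+:2] = (word>>0) & 0x3 = 2

12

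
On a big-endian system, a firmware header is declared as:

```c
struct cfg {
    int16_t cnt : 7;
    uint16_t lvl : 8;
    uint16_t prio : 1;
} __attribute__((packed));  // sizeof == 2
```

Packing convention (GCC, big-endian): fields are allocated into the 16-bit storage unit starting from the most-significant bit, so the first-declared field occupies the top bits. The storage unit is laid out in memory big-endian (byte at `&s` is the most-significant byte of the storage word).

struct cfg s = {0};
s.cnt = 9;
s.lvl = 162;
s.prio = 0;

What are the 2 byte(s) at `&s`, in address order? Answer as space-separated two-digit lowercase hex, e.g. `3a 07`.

cnt:7 = 9 → 0x9 << 9 → word 0x1200
lvl:8 = 162 → 0xa2 << 1 → word 0x1344
prio:1 = 0 → 0x0 << 0 → word 0x1344
word = 0x1344 → big-endian bytes:
  [0]=0x13  [1]=0x44

13 44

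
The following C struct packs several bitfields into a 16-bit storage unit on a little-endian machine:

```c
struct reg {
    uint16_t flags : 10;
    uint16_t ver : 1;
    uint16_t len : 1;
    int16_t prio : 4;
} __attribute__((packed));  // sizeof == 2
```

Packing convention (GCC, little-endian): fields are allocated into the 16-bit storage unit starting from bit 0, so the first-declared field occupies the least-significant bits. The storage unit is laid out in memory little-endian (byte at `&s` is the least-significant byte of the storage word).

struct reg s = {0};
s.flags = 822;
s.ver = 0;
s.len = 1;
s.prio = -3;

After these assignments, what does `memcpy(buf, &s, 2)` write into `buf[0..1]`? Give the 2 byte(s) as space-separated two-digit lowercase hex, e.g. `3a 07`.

36 db

[0+:10] flags=822 & 0x3ff = 0x336; word=0x0336
[10+:1] ver=0 & 0x1 = 0x0; word=0x0336
[11+:1] len=1 & 0x1 = 0x1; word=0x0b36
[12+:4] prio=-3 & 0xf = 0xd; word=0xdb36
word = 0xdb36 → little-endian bytes:
  [0]=0x36  [1]=0xdb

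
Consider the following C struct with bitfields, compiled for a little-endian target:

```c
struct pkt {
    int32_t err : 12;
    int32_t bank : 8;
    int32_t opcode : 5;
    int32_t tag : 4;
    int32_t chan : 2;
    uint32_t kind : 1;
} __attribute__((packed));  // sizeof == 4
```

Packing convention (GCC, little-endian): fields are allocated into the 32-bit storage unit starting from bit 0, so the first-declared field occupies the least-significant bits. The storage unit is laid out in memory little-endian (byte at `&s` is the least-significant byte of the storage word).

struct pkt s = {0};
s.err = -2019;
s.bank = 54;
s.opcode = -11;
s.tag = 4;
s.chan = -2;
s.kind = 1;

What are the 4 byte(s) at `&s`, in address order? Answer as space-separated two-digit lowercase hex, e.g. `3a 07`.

1d 68 53 c9

err (12b) val=-2019 bits=0x81d at bit 0: 0x0000081d
bank (8b) val=54 bits=0x36 at bit 12: 0x0003681d
opcode (5b) val=-11 bits=0x15 at bit 20: 0x0153681d
tag (4b) val=4 bits=0x4 at bit 25: 0x0953681d
chan (2b) val=-2 bits=0x2 at bit 29: 0x4953681d
kind (1b) val=1 bits=0x1 at bit 31: 0xc953681d
word = 0xc953681d → little-endian bytes:
  [0]=0x1d  [1]=0x68  [2]=0x53  [3]=0xc9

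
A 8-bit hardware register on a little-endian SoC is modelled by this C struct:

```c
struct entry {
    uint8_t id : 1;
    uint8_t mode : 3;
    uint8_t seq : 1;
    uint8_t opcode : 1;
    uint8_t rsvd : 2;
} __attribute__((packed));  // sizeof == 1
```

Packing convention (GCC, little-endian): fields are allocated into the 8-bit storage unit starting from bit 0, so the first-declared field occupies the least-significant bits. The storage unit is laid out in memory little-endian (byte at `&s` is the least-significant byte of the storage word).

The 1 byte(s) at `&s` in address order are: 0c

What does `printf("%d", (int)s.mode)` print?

6

[0]=0x0c (little-endian) → word 0x0c
id [0+:1] = (word>>0) & 0x1 = 0
mode [1+:3] = (word>>1) & 0x7 = 6  ←
seq [4+:1] = (word>>4) & 0x1 = 0
opcode [5+:1] = (word>>5) & 0x1 = 0
rsvd [6+:2] = (word>>6) & 0x3 = 0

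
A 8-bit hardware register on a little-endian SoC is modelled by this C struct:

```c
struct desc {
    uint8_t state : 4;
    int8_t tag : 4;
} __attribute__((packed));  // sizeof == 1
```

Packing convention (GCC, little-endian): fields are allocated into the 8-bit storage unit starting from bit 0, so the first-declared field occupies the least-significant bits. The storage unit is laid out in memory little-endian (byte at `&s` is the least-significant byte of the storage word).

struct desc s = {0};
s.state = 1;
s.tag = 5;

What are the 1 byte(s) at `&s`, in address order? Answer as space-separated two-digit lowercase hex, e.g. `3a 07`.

[0+:4] state=1 & 0xf = 0x1; word=0x01
[4+:4] tag=5 & 0xf = 0x5; word=0x51
word = 0x51 → little-endian bytes:
  [0]=0x51

51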